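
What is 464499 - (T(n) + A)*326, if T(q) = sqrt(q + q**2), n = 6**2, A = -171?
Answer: 520245 - 1956*sqrt(37) ≈ 5.0835e+5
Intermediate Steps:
n = 36
464499 - (T(n) + A)*326 = 464499 - (sqrt(36*(1 + 36)) - 171)*326 = 464499 - (sqrt(36*37) - 171)*326 = 464499 - (sqrt(1332) - 171)*326 = 464499 - (6*sqrt(37) - 171)*326 = 464499 - (-171 + 6*sqrt(37))*326 = 464499 - (-55746 + 1956*sqrt(37)) = 464499 + (55746 - 1956*sqrt(37)) = 520245 - 1956*sqrt(37)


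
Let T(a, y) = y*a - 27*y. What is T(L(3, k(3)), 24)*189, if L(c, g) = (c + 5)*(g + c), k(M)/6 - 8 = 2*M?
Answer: 3034584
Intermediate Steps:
k(M) = 48 + 12*M (k(M) = 48 + 6*(2*M) = 48 + 12*M)
L(c, g) = (5 + c)*(c + g)
T(a, y) = -27*y + a*y (T(a, y) = a*y - 27*y = -27*y + a*y)
T(L(3, k(3)), 24)*189 = (24*(-27 + (3**2 + 5*3 + 5*(48 + 12*3) + 3*(48 + 12*3))))*189 = (24*(-27 + (9 + 15 + 5*(48 + 36) + 3*(48 + 36))))*189 = (24*(-27 + (9 + 15 + 5*84 + 3*84)))*189 = (24*(-27 + (9 + 15 + 420 + 252)))*189 = (24*(-27 + 696))*189 = (24*669)*189 = 16056*189 = 3034584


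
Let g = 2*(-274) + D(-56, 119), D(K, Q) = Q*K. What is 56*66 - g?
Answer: 10908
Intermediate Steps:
D(K, Q) = K*Q
g = -7212 (g = 2*(-274) - 56*119 = -548 - 6664 = -7212)
56*66 - g = 56*66 - 1*(-7212) = 3696 + 7212 = 10908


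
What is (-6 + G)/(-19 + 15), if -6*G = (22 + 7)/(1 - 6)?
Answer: 151/120 ≈ 1.2583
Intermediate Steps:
G = 29/30 (G = -(22 + 7)/(6*(1 - 6)) = -29/(6*(-5)) = -29*(-1)/(6*5) = -1/6*(-29/5) = 29/30 ≈ 0.96667)
(-6 + G)/(-19 + 15) = (-6 + 29/30)/(-19 + 15) = -151/30/(-4) = -151/30*(-1/4) = 151/120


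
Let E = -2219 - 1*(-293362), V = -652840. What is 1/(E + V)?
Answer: -1/361697 ≈ -2.7647e-6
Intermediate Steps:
E = 291143 (E = -2219 + 293362 = 291143)
1/(E + V) = 1/(291143 - 652840) = 1/(-361697) = -1/361697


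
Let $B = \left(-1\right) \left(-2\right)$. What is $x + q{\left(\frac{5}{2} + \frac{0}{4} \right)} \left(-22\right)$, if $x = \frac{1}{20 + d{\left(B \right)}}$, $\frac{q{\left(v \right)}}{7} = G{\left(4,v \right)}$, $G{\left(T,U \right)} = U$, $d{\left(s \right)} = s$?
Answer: $- \frac{8469}{22} \approx -384.95$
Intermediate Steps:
$B = 2$
$q{\left(v \right)} = 7 v$
$x = \frac{1}{22}$ ($x = \frac{1}{20 + 2} = \frac{1}{22} \approx 0.045455$)
$x + q{\left(\frac{5}{2} + \frac{0}{4} \right)} \left(-22\right) = \frac{1}{22} + 7 \left(\frac{5}{2} + \frac{0}{4}\right) \left(-22\right) = \frac{1}{22} + 7 \left(5 \cdot \frac{1}{2} + 0 \cdot \frac{1}{4}\right) \left(-22\right) = \frac{1}{22} + 7 \left(\frac{5}{2} + 0\right) \left(-22\right) = \frac{1}{22} + 7 \cdot \frac{5}{2} \left(-22\right) = \frac{1}{22} + \frac{35}{2} \left(-22\right) = \frac{1}{22} - 385 = - \frac{8469}{22}$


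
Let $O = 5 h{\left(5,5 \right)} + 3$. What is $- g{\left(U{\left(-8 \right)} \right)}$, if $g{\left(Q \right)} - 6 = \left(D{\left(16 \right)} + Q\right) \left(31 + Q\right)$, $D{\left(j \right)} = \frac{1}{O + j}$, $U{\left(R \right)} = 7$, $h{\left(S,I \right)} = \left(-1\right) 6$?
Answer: $- \frac{2954}{11} \approx -268.55$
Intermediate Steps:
$h{\left(S,I \right)} = -6$
$O = -27$ ($O = 5 \left(-6\right) + 3 = -30 + 3 = -27$)
$D{\left(j \right)} = \frac{1}{-27 + j}$
$g{\left(Q \right)} = 6 + \left(31 + Q\right) \left(- \frac{1}{11} + Q\right)$ ($g{\left(Q \right)} = 6 + \left(\frac{1}{-27 + 16} + Q\right) \left(31 + Q\right) = 6 + \left(\frac{1}{-11} + Q\right) \left(31 + Q\right) = 6 + \left(- \frac{1}{11} + Q\right) \left(31 + Q\right) = 6 + \left(31 + Q\right) \left(- \frac{1}{11} + Q\right)$)
$- g{\left(U{\left(-8 \right)} \right)} = - (\frac{35}{11} + 7^{2} + \frac{340}{11} \cdot 7) = - (\frac{35}{11} + 49 + \frac{2380}{11}) = \left(-1\right) \frac{2954}{11} = - \frac{2954}{11}$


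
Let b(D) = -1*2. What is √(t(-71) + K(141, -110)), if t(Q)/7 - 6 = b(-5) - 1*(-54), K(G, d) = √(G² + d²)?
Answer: √(406 + √31981) ≈ 24.183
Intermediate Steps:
b(D) = -2
t(Q) = 406 (t(Q) = 42 + 7*(-2 - 1*(-54)) = 42 + 7*(-2 + 54) = 42 + 7*52 = 42 + 364 = 406)
√(t(-71) + K(141, -110)) = √(406 + √(141² + (-110)²)) = √(406 + √(19881 + 12100)) = √(406 + √31981)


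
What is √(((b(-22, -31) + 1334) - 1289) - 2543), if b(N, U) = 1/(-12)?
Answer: I*√89931/6 ≈ 49.981*I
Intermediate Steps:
b(N, U) = -1/12
√(((b(-22, -31) + 1334) - 1289) - 2543) = √(((-1/12 + 1334) - 1289) - 2543) = √((16007/12 - 1289) - 2543) = √(539/12 - 2543) = √(-29977/12) = I*√89931/6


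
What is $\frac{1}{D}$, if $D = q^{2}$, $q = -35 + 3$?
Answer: $\frac{1}{1024} \approx 0.00097656$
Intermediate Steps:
$q = -32$
$D = 1024$ ($D = \left(-32\right)^{2} = 1024$)
$\frac{1}{D} = \frac{1}{1024}$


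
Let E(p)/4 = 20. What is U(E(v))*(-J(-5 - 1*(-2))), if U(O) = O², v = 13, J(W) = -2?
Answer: 12800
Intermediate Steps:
E(p) = 80 (E(p) = 4*20 = 80)
U(E(v))*(-J(-5 - 1*(-2))) = 80²*(-1*(-2)) = 6400*2 = 12800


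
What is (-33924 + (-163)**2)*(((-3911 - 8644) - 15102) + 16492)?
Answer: 82118575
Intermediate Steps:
(-33924 + (-163)**2)*(((-3911 - 8644) - 15102) + 16492) = (-33924 + 26569)*((-12555 - 15102) + 16492) = -7355*(-27657 + 16492) = -7355*(-11165) = 82118575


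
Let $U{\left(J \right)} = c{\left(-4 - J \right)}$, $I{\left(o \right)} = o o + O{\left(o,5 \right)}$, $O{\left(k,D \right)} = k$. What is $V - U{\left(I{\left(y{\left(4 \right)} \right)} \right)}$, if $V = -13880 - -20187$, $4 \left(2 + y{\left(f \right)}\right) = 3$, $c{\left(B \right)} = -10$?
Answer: $6317$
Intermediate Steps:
$y{\left(f \right)} = - \frac{5}{4}$ ($y{\left(f \right)} = -2 + \frac{1}{4} \cdot 3 = -2 + \frac{3}{4} = - \frac{5}{4}$)
$I{\left(o \right)} = o + o^{2}$ ($I{\left(o \right)} = o o + o = o^{2} + o = o + o^{2}$)
$U{\left(J \right)} = -10$
$V = 6307$ ($V = -13880 + 20187 = 6307$)
$V - U{\left(I{\left(y{\left(4 \right)} \right)} \right)} = 6307 - -10 = 6307 + 10 = 6317$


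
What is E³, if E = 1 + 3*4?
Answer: 2197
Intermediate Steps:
E = 13 (E = 1 + 12 = 13)
E³ = 13³ = 2197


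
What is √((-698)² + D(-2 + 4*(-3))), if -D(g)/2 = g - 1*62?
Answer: 2*√121839 ≈ 698.11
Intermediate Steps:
D(g) = 124 - 2*g (D(g) = -2*(g - 1*62) = -2*(g - 62) = -2*(-62 + g) = 124 - 2*g)
√((-698)² + D(-2 + 4*(-3))) = √((-698)² + (124 - 2*(-2 + 4*(-3)))) = √(487204 + (124 - 2*(-2 - 12))) = √(487204 + (124 - 2*(-14))) = √(487204 + (124 + 28)) = √(487204 + 152) = √487356 = 2*√121839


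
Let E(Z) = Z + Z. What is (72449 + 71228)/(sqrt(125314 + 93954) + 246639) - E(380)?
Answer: -46195802208677/60830577053 - 287354*sqrt(54817)/60830577053 ≈ -759.42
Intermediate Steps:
E(Z) = 2*Z
(72449 + 71228)/(sqrt(125314 + 93954) + 246639) - E(380) = (72449 + 71228)/(sqrt(125314 + 93954) + 246639) - 2*380 = 143677/(sqrt(219268) + 246639) - 1*760 = 143677/(2*sqrt(54817) + 246639) - 760 = 143677/(246639 + 2*sqrt(54817)) - 760 = -760 + 143677/(246639 + 2*sqrt(54817))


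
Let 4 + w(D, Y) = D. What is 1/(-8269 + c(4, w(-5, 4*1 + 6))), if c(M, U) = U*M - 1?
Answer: -1/8306 ≈ -0.00012039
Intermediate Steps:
w(D, Y) = -4 + D
c(M, U) = -1 + M*U (c(M, U) = M*U - 1 = -1 + M*U)
1/(-8269 + c(4, w(-5, 4*1 + 6))) = 1/(-8269 + (-1 + 4*(-4 - 5))) = 1/(-8269 + (-1 + 4*(-9))) = 1/(-8269 + (-1 - 36)) = 1/(-8269 - 37) = 1/(-8306) = -1/8306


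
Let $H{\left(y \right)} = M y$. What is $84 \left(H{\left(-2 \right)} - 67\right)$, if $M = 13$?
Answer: $-7812$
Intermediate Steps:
$H{\left(y \right)} = 13 y$
$84 \left(H{\left(-2 \right)} - 67\right) = 84 \left(13 \left(-2\right) - 67\right) = 84 \left(-26 - 67\right) = 84 \left(-93\right) = -7812$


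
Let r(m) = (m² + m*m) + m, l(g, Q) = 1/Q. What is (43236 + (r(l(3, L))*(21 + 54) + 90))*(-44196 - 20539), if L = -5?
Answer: -2804125995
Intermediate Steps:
r(m) = m + 2*m² (r(m) = (m² + m²) + m = 2*m² + m = m + 2*m²)
(43236 + (r(l(3, L))*(21 + 54) + 90))*(-44196 - 20539) = (43236 + (((1 + 2/(-5))/(-5))*(21 + 54) + 90))*(-44196 - 20539) = (43236 + (-(1 + 2*(-⅕))/5*75 + 90))*(-64735) = (43236 + (-(1 - ⅖)/5*75 + 90))*(-64735) = (43236 + (-⅕*⅗*75 + 90))*(-64735) = (43236 + (-3/25*75 + 90))*(-64735) = (43236 + (-9 + 90))*(-64735) = (43236 + 81)*(-64735) = 43317*(-64735) = -2804125995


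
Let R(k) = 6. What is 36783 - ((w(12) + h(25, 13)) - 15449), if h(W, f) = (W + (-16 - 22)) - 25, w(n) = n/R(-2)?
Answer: 52268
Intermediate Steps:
w(n) = n/6
h(W, f) = -63 + W (h(W, f) = (W - 38) - 25 = (-38 + W) - 25 = -63 + W)
36783 - ((w(12) + h(25, 13)) - 15449) = 36783 - (((⅙)*12 + (-63 + 25)) - 15449) = 36783 - ((2 - 38) - 15449) = 36783 - (-36 - 15449) = 36783 - 1*(-15485) = 36783 + 15485 = 52268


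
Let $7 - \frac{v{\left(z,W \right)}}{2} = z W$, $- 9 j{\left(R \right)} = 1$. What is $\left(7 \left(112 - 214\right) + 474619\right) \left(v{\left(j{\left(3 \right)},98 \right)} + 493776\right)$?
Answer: $\frac{2106178834930}{9} \approx 2.3402 \cdot 10^{11}$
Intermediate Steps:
$j{\left(R \right)} = - \frac{1}{9}$ ($j{\left(R \right)} = \left(- \frac{1}{9}\right) 1 = - \frac{1}{9}$)
$v{\left(z,W \right)} = 14 - 2 W z$ ($v{\left(z,W \right)} = 14 - 2 z W = 14 - 2 W z$)
$\left(7 \left(112 - 214\right) + 474619\right) \left(v{\left(j{\left(3 \right)},98 \right)} + 493776\right) = \left(7 \left(112 - 214\right) + 474619\right) \left(\left(14 - 196 \left(- \frac{1}{9}\right)\right) + 493776\right) = \left(7 \left(-102\right) + 474619\right) \left(\left(14 + \frac{196}{9}\right) + 493776\right) = \left(-714 + 474619\right) \left(\frac{322}{9} + 493776\right) = 473905 \cdot \frac{4444306}{9} = \frac{2106178834930}{9}$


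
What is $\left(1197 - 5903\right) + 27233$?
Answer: $22527$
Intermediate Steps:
$\left(1197 - 5903\right) + 27233 = -4706 + 27233 = 22527$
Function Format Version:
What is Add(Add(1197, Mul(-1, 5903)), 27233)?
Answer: 22527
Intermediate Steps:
Add(Add(1197, Mul(-1, 5903)), 27233) = Add(Add(1197, -5903), 27233) = Add(-4706, 27233) = 22527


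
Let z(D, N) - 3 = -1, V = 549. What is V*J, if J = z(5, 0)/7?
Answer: 1098/7 ≈ 156.86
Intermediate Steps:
z(D, N) = 2 (z(D, N) = 3 - 1 = 2)
J = 2/7 ≈ 0.28571
V*J = 549*(2/7) = 1098/7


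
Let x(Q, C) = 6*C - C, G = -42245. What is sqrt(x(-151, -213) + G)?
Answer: I*sqrt(43310) ≈ 208.11*I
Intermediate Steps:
x(Q, C) = 5*C
sqrt(x(-151, -213) + G) = sqrt(5*(-213) - 42245) = sqrt(-1065 - 42245) = sqrt(-43310) = I*sqrt(43310)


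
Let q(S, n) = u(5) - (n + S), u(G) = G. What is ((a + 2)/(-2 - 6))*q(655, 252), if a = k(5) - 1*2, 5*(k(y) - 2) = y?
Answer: 1353/4 ≈ 338.25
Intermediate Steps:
k(y) = 2 + y/5
a = 1 (a = (2 + (⅕)*5) - 1*2 = (2 + 1) - 2 = 3 - 2 = 1)
q(S, n) = 5 - S - n (q(S, n) = 5 - (n + S) = 5 - (S + n) = 5 + (-S - n) = 5 - S - n)
((a + 2)/(-2 - 6))*q(655, 252) = ((1 + 2)/(-2 - 6))*(5 - 1*655 - 1*252) = (3/(-8))*(5 - 655 - 252) = (3*(-⅛))*(-902) = -3/8*(-902) = 1353/4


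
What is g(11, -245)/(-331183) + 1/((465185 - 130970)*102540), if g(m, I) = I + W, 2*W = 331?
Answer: 2724497616133/11349775903416300 ≈ 0.00024005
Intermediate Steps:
W = 331/2 (W = (½)*331 = 331/2 ≈ 165.50)
g(m, I) = 331/2 + I (g(m, I) = I + 331/2 = 331/2 + I)
g(11, -245)/(-331183) + 1/((465185 - 130970)*102540) = (331/2 - 245)/(-331183) + 1/((465185 - 130970)*102540) = -159/2*(-1/331183) + (1/102540)/334215 = 159/662366 + (1/334215)*(1/102540) = 159/662366 + 1/34270406100 = 2724497616133/11349775903416300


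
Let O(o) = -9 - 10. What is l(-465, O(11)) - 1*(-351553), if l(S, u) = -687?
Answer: 350866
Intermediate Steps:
O(o) = -19
l(-465, O(11)) - 1*(-351553) = -687 - 1*(-351553) = -687 + 351553 = 350866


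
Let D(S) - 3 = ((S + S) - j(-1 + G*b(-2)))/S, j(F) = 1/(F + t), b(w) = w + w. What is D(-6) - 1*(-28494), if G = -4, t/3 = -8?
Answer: 1538945/54 ≈ 28499.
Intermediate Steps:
t = -24 (t = 3*(-8) = -24)
b(w) = 2*w
j(F) = 1/(-24 + F) (j(F) = 1/(F - 24) = 1/(-24 + F))
D(S) = 3 + (1/9 + 2*S)/S (D(S) = 3 + ((S + S) - 1/(-24 + (-1 - 8*(-2))))/S = 3 + (2*S - 1/(-24 + (-1 - 4*(-4))))/S = 3 + (2*S - 1/(-24 + (-1 + 16)))/S = 3 + (2*S - 1/(-24 + 15))/S = 3 + (2*S - 1/(-9))/S = 3 + (2*S - 1*(-1/9))/S = 3 + (2*S + 1/9)/S = 3 + (1/9 + 2*S)/S)
D(-6) - 1*(-28494) = (5 + (1/9)/(-6)) - 1*(-28494) = (5 + (1/9)*(-1/6)) + 28494 = (5 - 1/54) + 28494 = 269/54 + 28494 = 1538945/54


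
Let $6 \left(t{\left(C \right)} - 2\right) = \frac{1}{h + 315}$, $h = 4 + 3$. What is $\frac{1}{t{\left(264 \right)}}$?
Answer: $\frac{1932}{3865} \approx 0.49987$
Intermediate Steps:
$h = 7$
$t{\left(C \right)} = \frac{3865}{1932}$ ($t{\left(C \right)} = 2 + \frac{1}{6 \left(7 + 315\right)} = 2 + \frac{1}{6 \cdot 322} = 2 + \frac{1}{6} \cdot \frac{1}{322} = 2 + \frac{1}{1932} = \frac{3865}{1932}$)
$\frac{1}{t{\left(264 \right)}} = \frac{1}{\frac{3865}{1932}} = \frac{1932}{3865}$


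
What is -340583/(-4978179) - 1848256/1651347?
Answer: -35549499961/33830045091 ≈ -1.0508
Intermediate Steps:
-340583/(-4978179) - 1848256/1651347 = -340583*(-1/4978179) - 1848256*1/1651347 = 340583/4978179 - 1848256/1651347 = -35549499961/33830045091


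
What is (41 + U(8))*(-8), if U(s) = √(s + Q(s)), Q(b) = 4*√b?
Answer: -328 - 16*√(2 + 2*√2) ≈ -363.16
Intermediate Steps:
U(s) = √(s + 4*√s)
(41 + U(8))*(-8) = (41 + √(8 + 4*√8))*(-8) = (41 + √(8 + 4*(2*√2)))*(-8) = (41 + √(8 + 8*√2))*(-8) = -328 - 8*√(8 + 8*√2)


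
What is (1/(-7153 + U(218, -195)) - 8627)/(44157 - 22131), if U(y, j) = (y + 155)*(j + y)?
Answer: -12302101/31409076 ≈ -0.39167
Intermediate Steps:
U(y, j) = (155 + y)*(j + y)
(1/(-7153 + U(218, -195)) - 8627)/(44157 - 22131) = (1/(-7153 + (218² + 155*(-195) + 155*218 - 195*218)) - 8627)/(44157 - 22131) = (1/(-7153 + (47524 - 30225 + 33790 - 42510)) - 8627)/22026 = (1/(-7153 + 8579) - 8627)*(1/22026) = (1/1426 - 8627)*(1/22026) = -12302101/1426*1/22026 = -12302101/31409076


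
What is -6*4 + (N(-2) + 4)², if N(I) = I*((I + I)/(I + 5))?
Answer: 184/9 ≈ 20.444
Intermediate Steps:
N(I) = 2*I²/(5 + I) (N(I) = I*((2*I)/(5 + I)) = I*(2*I/(5 + I)) = 2*I²/(5 + I))
-6*4 + (N(-2) + 4)² = -6*4 + (2*(-2)²/(5 - 2) + 4)² = -24 + (2*4/3 + 4)² = -24 + (2*4*(⅓) + 4)² = -24 + (8/3 + 4)² = -24 + (20/3)² = -24 + 400/9 = 184/9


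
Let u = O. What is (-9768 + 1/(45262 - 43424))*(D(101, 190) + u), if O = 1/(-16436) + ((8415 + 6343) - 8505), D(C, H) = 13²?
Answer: -1895036431233753/30209368 ≈ -6.2730e+7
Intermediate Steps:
D(C, H) = 169
O = 102774307/16436 (O = -1/16436 + (14758 - 8505) = -1/16436 + 6253 = 102774307/16436 ≈ 6253.0)
u = 102774307/16436 ≈ 6253.0
(-9768 + 1/(45262 - 43424))*(D(101, 190) + u) = (-9768 + 1/(45262 - 43424))*(169 + 102774307/16436) = (-9768 + 1/1838)*(105551991/16436) = -17953583/1838*105551991/16436 = -1895036431233753/30209368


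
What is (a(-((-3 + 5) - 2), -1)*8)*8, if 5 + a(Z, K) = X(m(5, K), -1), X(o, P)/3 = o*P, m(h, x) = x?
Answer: -128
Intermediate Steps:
X(o, P) = 3*P*o (X(o, P) = 3*(o*P) = 3*(P*o) = 3*P*o)
a(Z, K) = -5 - 3*K (a(Z, K) = -5 + 3*(-1)*K = -5 - 3*K)
(a(-((-3 + 5) - 2), -1)*8)*8 = ((-5 - 3*(-1))*8)*8 = ((-5 + 3)*8)*8 = -2*8*8 = -16*8 = -128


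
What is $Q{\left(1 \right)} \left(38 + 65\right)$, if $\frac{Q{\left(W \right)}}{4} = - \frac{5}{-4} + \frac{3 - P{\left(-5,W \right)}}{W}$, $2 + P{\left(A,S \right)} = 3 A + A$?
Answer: $10815$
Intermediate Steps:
$P{\left(A,S \right)} = -2 + 4 A$ ($P{\left(A,S \right)} = -2 + \left(3 A + A\right) = -2 + 4 A$)
$Q{\left(W \right)} = 5 + \frac{100}{W}$ ($Q{\left(W \right)} = 4 \left(- \frac{5}{-4} + \frac{3 - \left(-2 + 4 \left(-5\right)\right)}{W}\right) = 4 \left(\left(-5\right) \left(- \frac{1}{4}\right) + \frac{3 - \left(-2 - 20\right)}{W}\right) = 4 \left(\frac{5}{4} + \frac{3 - -22}{W}\right) = 4 \left(\frac{5}{4} + \frac{3 + 22}{W}\right) = 4 \left(\frac{5}{4} + \frac{25}{W}\right) = 5 + \frac{100}{W}$)
$Q{\left(1 \right)} \left(38 + 65\right) = \left(5 + \frac{100}{1}\right) \left(38 + 65\right) = \left(5 + 100 \cdot 1\right) 103 = \left(5 + 100\right) 103 = 105 \cdot 103 = 10815$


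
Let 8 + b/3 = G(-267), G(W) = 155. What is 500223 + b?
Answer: 500664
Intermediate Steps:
b = 441 (b = -24 + 3*155 = -24 + 465 = 441)
500223 + b = 500223 + 441 = 500664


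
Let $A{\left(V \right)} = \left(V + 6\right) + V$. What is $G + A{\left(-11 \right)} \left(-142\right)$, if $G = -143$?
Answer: $2129$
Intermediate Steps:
$A{\left(V \right)} = 6 + 2 V$ ($A{\left(V \right)} = \left(6 + V\right) + V = 6 + 2 V$)
$G + A{\left(-11 \right)} \left(-142\right) = -143 + \left(6 + 2 \left(-11\right)\right) \left(-142\right) = -143 + \left(6 - 22\right) \left(-142\right) = -143 - -2272 = -143 + 2272 = 2129$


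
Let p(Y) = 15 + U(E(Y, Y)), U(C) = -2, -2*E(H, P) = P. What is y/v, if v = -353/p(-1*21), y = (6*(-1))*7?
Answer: 546/353 ≈ 1.5467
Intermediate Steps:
E(H, P) = -P/2
p(Y) = 13 (p(Y) = 15 - 2 = 13)
y = -42 (y = -6*7 = -42)
v = -353/13 ≈ -27.154
y/v = -42/(-353/13) = -42*(-13/353) = 546/353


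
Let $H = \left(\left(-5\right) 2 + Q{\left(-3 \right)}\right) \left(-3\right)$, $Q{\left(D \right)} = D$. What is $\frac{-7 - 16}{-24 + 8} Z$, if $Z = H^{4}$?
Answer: $\frac{53209143}{16} \approx 3.3256 \cdot 10^{6}$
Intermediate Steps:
$H = 39$ ($H = \left(\left(-5\right) 2 - 3\right) \left(-3\right) = \left(-10 - 3\right) \left(-3\right) = \left(-13\right) \left(-3\right) = 39$)
$Z = 2313441$ ($Z = 39^{4} = 2313441$)
$\frac{-7 - 16}{-24 + 8} Z = \frac{-7 - 16}{-24 + 8} \cdot 2313441 = - \frac{23}{-16} \cdot 2313441 = \left(-23\right) \left(- \frac{1}{16}\right) 2313441 = \frac{23}{16} \cdot 2313441 = \frac{53209143}{16}$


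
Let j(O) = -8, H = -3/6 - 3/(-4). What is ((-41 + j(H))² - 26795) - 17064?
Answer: -41458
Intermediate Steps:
H = ¼ (H = -3*⅙ - 3*(-¼) = -½ + ¾ = ¼ ≈ 0.25000)
((-41 + j(H))² - 26795) - 17064 = ((-41 - 8)² - 26795) - 17064 = ((-49)² - 26795) - 17064 = (2401 - 26795) - 17064 = -24394 - 17064 = -41458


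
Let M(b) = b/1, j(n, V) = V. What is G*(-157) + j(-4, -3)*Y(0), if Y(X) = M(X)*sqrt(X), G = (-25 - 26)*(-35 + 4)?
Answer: -248217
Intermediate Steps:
G = 1581 (G = -51*(-31) = 1581)
M(b) = b (M(b) = b*1 = b)
Y(X) = X**(3/2) (Y(X) = X*sqrt(X) = X**(3/2))
G*(-157) + j(-4, -3)*Y(0) = 1581*(-157) - 3*0**(3/2) = -248217 - 3*0 = -248217 + 0 = -248217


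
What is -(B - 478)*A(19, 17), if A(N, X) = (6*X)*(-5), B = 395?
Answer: -42330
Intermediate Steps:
A(N, X) = -30*X
-(B - 478)*A(19, 17) = -(395 - 478)*(-30*17) = -(-83)*(-510) = -1*42330 = -42330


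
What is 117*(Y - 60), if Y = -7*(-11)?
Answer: 1989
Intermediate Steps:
Y = 77
117*(Y - 60) = 117*(77 - 60) = 117*17 = 1989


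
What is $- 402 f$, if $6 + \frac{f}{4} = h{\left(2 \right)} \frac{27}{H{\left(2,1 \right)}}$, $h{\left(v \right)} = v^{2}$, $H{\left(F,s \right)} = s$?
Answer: $-164016$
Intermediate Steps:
$f = 408$ ($f = -24 + 4 \cdot 2^{2} \cdot \frac{27}{1} = -24 + 4 \cdot 4 \cdot 27 \cdot 1 = -24 + 4 \cdot 4 \cdot 27 = -24 + 4 \cdot 108 = -24 + 432 = 408$)
$- 402 f = \left(-402\right) 408 = -164016$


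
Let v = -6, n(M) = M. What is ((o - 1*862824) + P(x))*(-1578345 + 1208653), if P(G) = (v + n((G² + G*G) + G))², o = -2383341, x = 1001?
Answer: -1486165434827336048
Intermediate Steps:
P(G) = (-6 + G + 2*G²)² (P(G) = (-6 + ((G² + G*G) + G))² = (-6 + ((G² + G²) + G))² = (-6 + (2*G² + G))² = (-6 + (G + 2*G²))² = (-6 + G + 2*G²)²)
((o - 1*862824) + P(x))*(-1578345 + 1208653) = ((-2383341 - 1*862824) + (-6 + 1001*(1 + 2*1001))²)*(-1578345 + 1208653) = ((-2383341 - 862824) + (-6 + 1001*(1 + 2002))²)*(-369692) = (-3246165 + (-6 + 1001*2003)²)*(-369692) = (-3246165 + (-6 + 2005003)²)*(-369692) = (-3246165 + 2004997²)*(-369692) = (-3246165 + 4020012970009)*(-369692) = 4020009723844*(-369692) = -1486165434827336048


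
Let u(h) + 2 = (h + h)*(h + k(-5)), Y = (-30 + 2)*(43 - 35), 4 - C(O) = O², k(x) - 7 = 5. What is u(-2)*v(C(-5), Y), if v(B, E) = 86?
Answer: -3612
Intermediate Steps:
k(x) = 12 (k(x) = 7 + 5 = 12)
C(O) = 4 - O²
Y = -224 (Y = -28*8 = -224)
u(h) = -2 + 2*h*(12 + h) (u(h) = -2 + (h + h)*(h + 12) = -2 + (2*h)*(12 + h) = -2 + 2*h*(12 + h))
u(-2)*v(C(-5), Y) = (-2 + 2*(-2)² + 24*(-2))*86 = (-2 + 2*4 - 48)*86 = (-2 + 8 - 48)*86 = -42*86 = -3612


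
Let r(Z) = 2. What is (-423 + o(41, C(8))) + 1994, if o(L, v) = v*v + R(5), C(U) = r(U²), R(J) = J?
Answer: 1580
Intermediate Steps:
C(U) = 2
o(L, v) = 5 + v² (o(L, v) = v*v + 5 = v² + 5 = 5 + v²)
(-423 + o(41, C(8))) + 1994 = (-423 + (5 + 2²)) + 1994 = (-423 + (5 + 4)) + 1994 = (-423 + 9) + 1994 = -414 + 1994 = 1580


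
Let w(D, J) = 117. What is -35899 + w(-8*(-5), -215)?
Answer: -35782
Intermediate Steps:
-35899 + w(-8*(-5), -215) = -35899 + 117 = -35782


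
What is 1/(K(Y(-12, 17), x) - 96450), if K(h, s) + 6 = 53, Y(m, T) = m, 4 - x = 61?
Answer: -1/96403 ≈ -1.0373e-5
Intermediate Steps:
x = -57 (x = 4 - 1*61 = 4 - 61 = -57)
K(h, s) = 47 (K(h, s) = -6 + 53 = 47)
1/(K(Y(-12, 17), x) - 96450) = 1/(47 - 96450) = 1/(-96403) = -1/96403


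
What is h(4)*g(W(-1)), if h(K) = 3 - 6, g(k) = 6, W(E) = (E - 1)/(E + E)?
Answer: -18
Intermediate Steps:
W(E) = (-1 + E)/(2*E) (W(E) = (-1 + E)/((2*E)) = (-1 + E)*(1/(2*E)) = (-1 + E)/(2*E))
h(K) = -3
h(4)*g(W(-1)) = -3*6 = -18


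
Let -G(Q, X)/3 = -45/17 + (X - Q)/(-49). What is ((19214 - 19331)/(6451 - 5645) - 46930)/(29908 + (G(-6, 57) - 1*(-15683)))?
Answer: -346250611/336457446 ≈ -1.0291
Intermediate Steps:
G(Q, X) = 135/17 - 3*Q/49 + 3*X/49 (G(Q, X) = -3*(-45/17 + (X - Q)/(-49)) = -3*(-45*1/17 + (X - Q)*(-1/49)) = -3*(-45/17 + (-X/49 + Q/49)) = -3*(-45/17 - X/49 + Q/49) = 135/17 - 3*Q/49 + 3*X/49)
((19214 - 19331)/(6451 - 5645) - 46930)/(29908 + (G(-6, 57) - 1*(-15683))) = ((19214 - 19331)/(6451 - 5645) - 46930)/(29908 + ((135/17 - 3/49*(-6) + (3/49)*57) - 1*(-15683))) = (-117/806 - 46930)/(29908 + ((135/17 + 18/49 + 171/49) + 15683)) = (-117*1/806 - 46930)/(29908 + (1404/119 + 15683)) = (-9/62 - 46930)/(29908 + 1867681/119) = -2909669/(62*5426733/119) = -2909669/62*119/5426733 = -346250611/336457446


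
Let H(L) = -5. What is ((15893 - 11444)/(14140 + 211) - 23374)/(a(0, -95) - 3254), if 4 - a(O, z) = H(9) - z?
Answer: 67087165/9586468 ≈ 6.9981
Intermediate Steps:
a(O, z) = 9 + z (a(O, z) = 4 - (-5 - z) = 4 + (5 + z) = 9 + z)
((15893 - 11444)/(14140 + 211) - 23374)/(a(0, -95) - 3254) = ((15893 - 11444)/(14140 + 211) - 23374)/((9 - 95) - 3254) = (4449/14351 - 23374)/(-86 - 3254) = (4449*(1/14351) - 23374)/(-3340) = (4449/14351 - 23374)*(-1/3340) = -335435825/14351*(-1/3340) = 67087165/9586468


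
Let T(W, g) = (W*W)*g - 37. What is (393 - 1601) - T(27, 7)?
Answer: -6274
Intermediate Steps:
T(W, g) = -37 + g*W² (T(W, g) = W²*g - 37 = g*W² - 37 = -37 + g*W²)
(393 - 1601) - T(27, 7) = (393 - 1601) - (-37 + 7*27²) = -1208 - (-37 + 7*729) = -1208 - (-37 + 5103) = -1208 - 1*5066 = -1208 - 5066 = -6274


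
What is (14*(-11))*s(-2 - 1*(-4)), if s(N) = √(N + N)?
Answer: -308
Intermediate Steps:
s(N) = √2*√N (s(N) = √(2*N) = √2*√N)
(14*(-11))*s(-2 - 1*(-4)) = (14*(-11))*(√2*√(-2 - 1*(-4))) = -154*√2*√(-2 + 4) = -154*√2*√2 = -154*2 = -308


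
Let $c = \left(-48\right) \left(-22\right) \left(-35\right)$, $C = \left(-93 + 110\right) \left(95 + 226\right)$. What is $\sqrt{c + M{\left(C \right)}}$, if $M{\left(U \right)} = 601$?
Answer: $i \sqrt{36359} \approx 190.68 i$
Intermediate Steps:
$C = 5457$ ($C = 17 \cdot 321 = 5457$)
$c = -36960$ ($c = 1056 \left(-35\right) = -36960$)
$\sqrt{c + M{\left(C \right)}} = \sqrt{-36960 + 601} = \sqrt{-36359} = i \sqrt{36359}$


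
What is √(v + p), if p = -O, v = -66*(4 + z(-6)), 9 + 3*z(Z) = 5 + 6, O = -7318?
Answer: √7010 ≈ 83.726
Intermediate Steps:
z(Z) = ⅔ (z(Z) = -3 + (5 + 6)/3 = -3 + (⅓)*11 = -3 + 11/3 = ⅔)
v = -308 (v = -66*(4 + ⅔) = -66*14/3 = -308)
p = 7318 (p = -1*(-7318) = 7318)
√(v + p) = √(-308 + 7318) = √7010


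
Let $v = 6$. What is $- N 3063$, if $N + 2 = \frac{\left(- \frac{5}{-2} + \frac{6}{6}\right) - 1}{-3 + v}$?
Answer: $\frac{7147}{2} \approx 3573.5$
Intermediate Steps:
$N = - \frac{7}{6}$ ($N = -2 + \frac{\left(- \frac{5}{-2} + \frac{6}{6}\right) - 1}{-3 + 6} = -2 + \frac{\left(\left(-5\right) \left(- \frac{1}{2}\right) + 6 \cdot \frac{1}{6}\right) - 1}{3} = -2 + \left(\left(\frac{5}{2} + 1\right) - 1\right) \frac{1}{3} = -2 + \left(\frac{7}{2} - 1\right) \frac{1}{3} = -2 + \frac{5}{2} \cdot \frac{1}{3} = -2 + \frac{5}{6} = - \frac{7}{6} \approx -1.1667$)
$- N 3063 = - \frac{\left(-7\right) 3063}{6} = \left(-1\right) \left(- \frac{7147}{2}\right) = \frac{7147}{2}$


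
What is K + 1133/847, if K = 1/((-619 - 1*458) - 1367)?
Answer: 251655/188188 ≈ 1.3373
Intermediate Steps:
K = -1/2444 (K = 1/((-619 - 458) - 1367) = 1/(-1077 - 1367) = 1/(-2444) = -1/2444 ≈ -0.00040917)
K + 1133/847 = -1/2444 + 1133/847 = -1/2444 + (1/847)*1133 = -1/2444 + 103/77 = 251655/188188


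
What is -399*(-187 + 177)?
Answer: 3990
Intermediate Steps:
-399*(-187 + 177) = -399*(-10) = 3990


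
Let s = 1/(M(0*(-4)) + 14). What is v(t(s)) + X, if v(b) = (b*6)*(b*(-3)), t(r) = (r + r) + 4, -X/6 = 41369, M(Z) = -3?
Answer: -30071982/121 ≈ -2.4853e+5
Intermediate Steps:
s = 1/11 (s = 1/(-3 + 14) = 1/11 ≈ 0.090909)
X = -248214 (X = -6*41369 = -248214)
t(r) = 4 + 2*r (t(r) = 2*r + 4 = 4 + 2*r)
v(b) = -18*b² (v(b) = (6*b)*(-3*b) = -18*b²)
v(t(s)) + X = -18*(4 + 2*(1/11))² - 248214 = -18*(4 + 2/11)² - 248214 = -18*(46/11)² - 248214 = -18*2116/121 - 248214 = -38088/121 - 248214 = -30071982/121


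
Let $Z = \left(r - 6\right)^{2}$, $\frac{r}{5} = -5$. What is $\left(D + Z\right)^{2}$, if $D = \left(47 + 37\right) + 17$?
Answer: $1127844$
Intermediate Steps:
$r = -25$ ($r = 5 \left(-5\right) = -25$)
$Z = 961$ ($Z = \left(-25 - 6\right)^{2} = \left(-31\right)^{2} = 961$)
$D = 101$ ($D = 84 + 17 = 101$)
$\left(D + Z\right)^{2} = \left(101 + 961\right)^{2} = 1062^{2} = 1127844$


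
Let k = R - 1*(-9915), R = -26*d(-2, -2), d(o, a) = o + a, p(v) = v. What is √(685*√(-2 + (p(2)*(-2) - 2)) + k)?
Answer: √(10019 + 1370*I*√2) ≈ 100.56 + 9.6337*I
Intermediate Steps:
d(o, a) = a + o
R = 104 (R = -26*(-2 - 2) = -26*(-4) = 104)
k = 10019 (k = 104 - 1*(-9915) = 104 + 9915 = 10019)
√(685*√(-2 + (p(2)*(-2) - 2)) + k) = √(685*√(-2 + (2*(-2) - 2)) + 10019) = √(685*√(-2 + (-4 - 2)) + 10019) = √(685*√(-2 - 6) + 10019) = √(685*√(-8) + 10019) = √(685*(2*I*√2) + 10019) = √(1370*I*√2 + 10019) = √(10019 + 1370*I*√2)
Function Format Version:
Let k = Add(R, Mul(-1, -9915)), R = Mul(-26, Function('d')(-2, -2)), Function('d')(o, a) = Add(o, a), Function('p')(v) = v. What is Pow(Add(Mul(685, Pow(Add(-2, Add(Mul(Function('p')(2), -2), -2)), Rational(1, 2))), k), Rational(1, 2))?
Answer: Pow(Add(10019, Mul(1370, I, Pow(2, Rational(1, 2)))), Rational(1, 2)) ≈ Add(100.56, Mul(9.6337, I))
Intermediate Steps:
Function('d')(o, a) = Add(a, o)
R = 104 (R = Mul(-26, Add(-2, -2)) = Mul(-26, -4) = 104)
k = 10019 (k = Add(104, Mul(-1, -9915)) = Add(104, 9915) = 10019)
Pow(Add(Mul(685, Pow(Add(-2, Add(Mul(Function('p')(2), -2), -2)), Rational(1, 2))), k), Rational(1, 2)) = Pow(Add(Mul(685, Pow(Add(-2, Add(Mul(2, -2), -2)), Rational(1, 2))), 10019), Rational(1, 2)) = Pow(Add(Mul(685, Pow(Add(-2, Add(-4, -2)), Rational(1, 2))), 10019), Rational(1, 2)) = Pow(Add(Mul(685, Pow(Add(-2, -6), Rational(1, 2))), 10019), Rational(1, 2)) = Pow(Add(Mul(685, Pow(-8, Rational(1, 2))), 10019), Rational(1, 2)) = Pow(Add(Mul(685, Mul(2, I, Pow(2, Rational(1, 2)))), 10019), Rational(1, 2)) = Pow(Add(Mul(1370, I, Pow(2, Rational(1, 2))), 10019), Rational(1, 2)) = Pow(Add(10019, Mul(1370, I, Pow(2, Rational(1, 2)))), Rational(1, 2))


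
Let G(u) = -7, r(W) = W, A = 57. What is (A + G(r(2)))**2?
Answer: 2500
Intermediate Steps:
(A + G(r(2)))**2 = (57 - 7)**2 = 50**2 = 2500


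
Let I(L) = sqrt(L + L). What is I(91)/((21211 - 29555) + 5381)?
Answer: -sqrt(182)/2963 ≈ -0.0045531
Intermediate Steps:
I(L) = sqrt(2)*sqrt(L) (I(L) = sqrt(2*L) = sqrt(2)*sqrt(L))
I(91)/((21211 - 29555) + 5381) = (sqrt(2)*sqrt(91))/((21211 - 29555) + 5381) = sqrt(182)/(-8344 + 5381) = sqrt(182)/(-2963) = sqrt(182)*(-1/2963) = -sqrt(182)/2963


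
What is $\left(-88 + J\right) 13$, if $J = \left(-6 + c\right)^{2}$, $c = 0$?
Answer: $-676$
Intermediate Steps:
$J = 36$ ($J = \left(-6 + 0\right)^{2} = \left(-6\right)^{2} = 36$)
$\left(-88 + J\right) 13 = \left(-88 + 36\right) 13 = \left(-52\right) 13 = -676$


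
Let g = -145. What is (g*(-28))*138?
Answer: 560280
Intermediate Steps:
(g*(-28))*138 = -145*(-28)*138 = 4060*138 = 560280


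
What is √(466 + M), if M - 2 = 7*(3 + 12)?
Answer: √573 ≈ 23.937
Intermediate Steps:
M = 107 (M = 2 + 7*(3 + 12) = 2 + 7*15 = 2 + 105 = 107)
√(466 + M) = √(466 + 107) = √573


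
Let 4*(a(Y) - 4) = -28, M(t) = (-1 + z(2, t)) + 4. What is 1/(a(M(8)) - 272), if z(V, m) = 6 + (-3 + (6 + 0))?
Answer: -1/275 ≈ -0.0036364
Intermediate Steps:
z(V, m) = 9 (z(V, m) = 6 + (-3 + 6) = 6 + 3 = 9)
M(t) = 12 (M(t) = (-1 + 9) + 4 = 8 + 4 = 12)
a(Y) = -3 (a(Y) = 4 + (¼)*(-28) = 4 - 7 = -3)
1/(a(M(8)) - 272) = 1/(-3 - 272) = 1/(-275) = -1/275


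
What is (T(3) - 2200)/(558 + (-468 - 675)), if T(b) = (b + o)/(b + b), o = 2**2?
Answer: 13193/3510 ≈ 3.7587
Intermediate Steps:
o = 4
T(b) = (4 + b)/(2*b) (T(b) = (b + 4)/(b + b) = (4 + b)/((2*b)) = (4 + b)*(1/(2*b)) = (4 + b)/(2*b))
(T(3) - 2200)/(558 + (-468 - 675)) = ((1/2)*(4 + 3)/3 - 2200)/(558 + (-468 - 675)) = ((1/2)*(1/3)*7 - 2200)/(558 - 1143) = (7/6 - 2200)/(-585) = -13193/6*(-1/585) = 13193/3510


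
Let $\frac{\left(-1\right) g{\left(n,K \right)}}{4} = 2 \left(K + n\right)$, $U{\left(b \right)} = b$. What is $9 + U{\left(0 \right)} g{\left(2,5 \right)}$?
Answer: $9$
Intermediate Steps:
$g{\left(n,K \right)} = - 8 K - 8 n$ ($g{\left(n,K \right)} = - 4 \cdot 2 \left(K + n\right) = - 4 \left(2 K + 2 n\right) = - 8 K - 8 n$)
$9 + U{\left(0 \right)} g{\left(2,5 \right)} = 9 + 0 \left(\left(-8\right) 5 - 16\right) = 9 + 0 \left(-40 - 16\right) = 9 + 0 \left(-56\right) = 9 + 0 = 9$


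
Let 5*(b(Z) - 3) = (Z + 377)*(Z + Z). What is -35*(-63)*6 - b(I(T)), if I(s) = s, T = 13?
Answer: 11199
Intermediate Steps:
b(Z) = 3 + 2*Z*(377 + Z)/5 (b(Z) = 3 + ((Z + 377)*(Z + Z))/5 = 3 + ((377 + Z)*(2*Z))/5 = 3 + (2*Z*(377 + Z))/5 = 3 + 2*Z*(377 + Z)/5)
-35*(-63)*6 - b(I(T)) = -35*(-63)*6 - (3 + (⅖)*13² + (754/5)*13) = 2205*6 - (3 + (⅖)*169 + 9802/5) = 13230 - (3 + 338/5 + 9802/5) = 13230 - 1*2031 = 13230 - 2031 = 11199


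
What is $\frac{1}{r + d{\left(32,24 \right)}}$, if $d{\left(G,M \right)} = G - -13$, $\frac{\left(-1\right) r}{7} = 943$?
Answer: $- \frac{1}{6556} \approx -0.00015253$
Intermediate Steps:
$r = -6601$ ($r = \left(-7\right) 943 = -6601$)
$d{\left(G,M \right)} = 13 + G$ ($d{\left(G,M \right)} = G + 13 = 13 + G$)
$\frac{1}{r + d{\left(32,24 \right)}} = \frac{1}{-6601 + \left(13 + 32\right)} = \frac{1}{-6601 + 45} = \frac{1}{-6556} = - \frac{1}{6556}$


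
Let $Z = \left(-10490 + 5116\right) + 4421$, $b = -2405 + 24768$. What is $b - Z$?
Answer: $23316$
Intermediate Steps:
$b = 22363$
$Z = -953$ ($Z = -5374 + 4421 = -953$)
$b - Z = 22363 - -953 = 22363 + 953 = 23316$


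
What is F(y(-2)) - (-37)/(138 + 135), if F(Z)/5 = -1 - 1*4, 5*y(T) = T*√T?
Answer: -6788/273 ≈ -24.864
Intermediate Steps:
y(T) = T^(3/2)/5 (y(T) = (T*√T)/5 = T^(3/2)/5)
F(Z) = -25 (F(Z) = 5*(-1 - 1*4) = 5*(-1 - 4) = 5*(-5) = -25)
F(y(-2)) - (-37)/(138 + 135) = -25 - (-37)/(138 + 135) = -25 - (-37)/273 = -25 - 37*(-1/273) = -25 + 37/273 = -6788/273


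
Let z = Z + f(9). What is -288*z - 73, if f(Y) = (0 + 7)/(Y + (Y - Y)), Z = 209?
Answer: -60489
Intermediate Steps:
f(Y) = 7/Y (f(Y) = 7/(Y + 0) = 7/Y)
z = 1888/9 (z = 209 + 7/9 = 1888/9 ≈ 209.78)
-288*z - 73 = -288*1888/9 - 73 = -60416 - 73 = -60489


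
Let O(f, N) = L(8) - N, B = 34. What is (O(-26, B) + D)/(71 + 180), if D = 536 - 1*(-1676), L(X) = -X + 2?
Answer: 2172/251 ≈ 8.6534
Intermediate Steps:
L(X) = 2 - X
O(f, N) = -6 - N (O(f, N) = (2 - 1*8) - N = (2 - 8) - N = -6 - N)
D = 2212 (D = 536 + 1676 = 2212)
(O(-26, B) + D)/(71 + 180) = ((-6 - 1*34) + 2212)/(71 + 180) = ((-6 - 34) + 2212)/251 = (-40 + 2212)*(1/251) = 2172*(1/251) = 2172/251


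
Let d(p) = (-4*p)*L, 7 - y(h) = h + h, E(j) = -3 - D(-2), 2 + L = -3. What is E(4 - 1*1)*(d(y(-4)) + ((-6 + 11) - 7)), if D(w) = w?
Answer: -298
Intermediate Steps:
L = -5 (L = -2 - 3 = -5)
E(j) = -1 (E(j) = -3 - 1*(-2) = -3 + 2 = -1)
y(h) = 7 - 2*h (y(h) = 7 - (h + h) = 7 - 2*h)
d(p) = 20*p (d(p) = -4*p*(-5) = 20*p)
E(4 - 1*1)*(d(y(-4)) + ((-6 + 11) - 7)) = -(20*(7 - 2*(-4)) + ((-6 + 11) - 7)) = -(20*(7 + 8) + (5 - 7)) = -(20*15 - 2) = -(300 - 2) = -1*298 = -298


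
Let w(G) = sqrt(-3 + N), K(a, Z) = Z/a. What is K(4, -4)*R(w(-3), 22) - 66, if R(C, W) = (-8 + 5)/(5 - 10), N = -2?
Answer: -333/5 ≈ -66.600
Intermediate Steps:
w(G) = I*sqrt(5) (w(G) = sqrt(-3 - 2) = sqrt(-5) = I*sqrt(5))
R(C, W) = 3/5 (R(C, W) = -3/(-5) = -3*(-1/5) = 3/5)
K(4, -4)*R(w(-3), 22) - 66 = -4/4*(3/5) - 66 = -4*1/4*(3/5) - 66 = -1*3/5 - 66 = -3/5 - 66 = -333/5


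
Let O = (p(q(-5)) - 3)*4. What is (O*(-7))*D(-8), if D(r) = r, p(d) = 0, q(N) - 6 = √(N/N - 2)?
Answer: -672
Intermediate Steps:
q(N) = 6 + I (q(N) = 6 + √(N/N - 2) = 6 + √(1 - 2) = 6 + √(-1) = 6 + I)
O = -12 (O = (0 - 3)*4 = -3*4 = -12)
(O*(-7))*D(-8) = -12*(-7)*(-8) = 84*(-8) = -672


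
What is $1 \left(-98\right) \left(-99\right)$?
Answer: $9702$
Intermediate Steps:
$1 \left(-98\right) \left(-99\right) = \left(-98\right) \left(-99\right) = 9702$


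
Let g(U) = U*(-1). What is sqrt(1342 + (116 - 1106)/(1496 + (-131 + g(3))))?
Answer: sqrt(69114463)/227 ≈ 36.623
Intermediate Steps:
g(U) = -U
sqrt(1342 + (116 - 1106)/(1496 + (-131 + g(3)))) = sqrt(1342 + (116 - 1106)/(1496 + (-131 - 1*3))) = sqrt(1342 - 990/(1496 + (-131 - 3))) = sqrt(1342 - 990/(1496 - 134)) = sqrt(1342 - 990/1362) = sqrt(1342 - 990*1/1362) = sqrt(1342 - 165/227) = sqrt(304469/227) = sqrt(69114463)/227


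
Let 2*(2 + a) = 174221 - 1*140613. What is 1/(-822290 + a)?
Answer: -1/805488 ≈ -1.2415e-6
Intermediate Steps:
a = 16802 (a = -2 + (174221 - 1*140613)/2 = -2 + (174221 - 140613)/2 = -2 + (½)*33608 = -2 + 16804 = 16802)
1/(-822290 + a) = 1/(-822290 + 16802) = 1/(-805488) = -1/805488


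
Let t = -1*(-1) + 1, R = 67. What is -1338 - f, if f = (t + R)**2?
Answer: -6099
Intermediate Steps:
t = 2 (t = 1 + 1 = 2)
f = 4761 (f = (2 + 67)**2 = 69**2 = 4761)
-1338 - f = -1338 - 1*4761 = -1338 - 4761 = -6099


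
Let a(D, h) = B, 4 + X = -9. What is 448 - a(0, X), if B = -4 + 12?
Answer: 440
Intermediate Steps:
X = -13 (X = -4 - 9 = -13)
B = 8
a(D, h) = 8
448 - a(0, X) = 448 - 1*8 = 448 - 8 = 440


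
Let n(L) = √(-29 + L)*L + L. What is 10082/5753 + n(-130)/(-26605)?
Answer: 53795900/30611713 + 26*I*√159/5321 ≈ 1.7574 + 0.061614*I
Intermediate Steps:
n(L) = L + L*√(-29 + L) (n(L) = L*√(-29 + L) + L = L + L*√(-29 + L))
10082/5753 + n(-130)/(-26605) = 10082/5753 - 130*(1 + √(-29 - 130))/(-26605) = 10082*(1/5753) - 130*(1 + √(-159))*(-1/26605) = 10082/5753 - 130*(1 + I*√159)*(-1/26605) = 10082/5753 + (-130 - 130*I*√159)*(-1/26605) = 10082/5753 + (26/5321 + 26*I*√159/5321) = 53795900/30611713 + 26*I*√159/5321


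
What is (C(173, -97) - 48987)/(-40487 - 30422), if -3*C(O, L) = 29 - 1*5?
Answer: 48995/70909 ≈ 0.69096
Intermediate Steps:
C(O, L) = -8 (C(O, L) = -(29 - 1*5)/3 = -(29 - 5)/3 = -1/3*24 = -8)
(C(173, -97) - 48987)/(-40487 - 30422) = (-8 - 48987)/(-40487 - 30422) = -48995/(-70909) = -48995*(-1/70909) = 48995/70909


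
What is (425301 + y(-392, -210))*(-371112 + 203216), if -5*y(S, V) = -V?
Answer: -71399285064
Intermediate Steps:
y(S, V) = V/5 (y(S, V) = -(-1)*V/5 = V/5)
(425301 + y(-392, -210))*(-371112 + 203216) = (425301 + (1/5)*(-210))*(-371112 + 203216) = (425301 - 42)*(-167896) = 425259*(-167896) = -71399285064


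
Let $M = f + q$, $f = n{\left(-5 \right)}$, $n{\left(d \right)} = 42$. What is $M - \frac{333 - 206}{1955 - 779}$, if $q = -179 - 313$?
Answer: $- \frac{529327}{1176} \approx -450.11$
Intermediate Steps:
$q = -492$
$f = 42$
$M = -450$ ($M = 42 - 492 = -450$)
$M - \frac{333 - 206}{1955 - 779} = -450 - \frac{333 - 206}{1955 - 779} = -450 - \frac{127}{1176} = - \frac{529327}{1176}$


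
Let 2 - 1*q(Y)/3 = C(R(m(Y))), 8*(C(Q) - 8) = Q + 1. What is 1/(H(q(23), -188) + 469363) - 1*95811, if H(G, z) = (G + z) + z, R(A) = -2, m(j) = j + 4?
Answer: -359459398297/3751755 ≈ -95811.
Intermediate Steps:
m(j) = 4 + j
C(Q) = 65/8 + Q/8 (C(Q) = 8 + (Q + 1)/8 = 8 + (1 + Q)/8 = 8 + (1/8 + Q/8) = 65/8 + Q/8)
q(Y) = -141/8 (q(Y) = 6 - 3*(65/8 + (1/8)*(-2)) = 6 - 3*(65/8 - 1/4) = 6 - 3*63/8 = 6 - 189/8 = -141/8)
H(G, z) = G + 2*z
1/(H(q(23), -188) + 469363) - 1*95811 = 1/((-141/8 + 2*(-188)) + 469363) - 1*95811 = 1/((-141/8 - 376) + 469363) - 95811 = 1/(-3149/8 + 469363) - 95811 = 1/(3751755/8) - 95811 = 8/3751755 - 95811 = -359459398297/3751755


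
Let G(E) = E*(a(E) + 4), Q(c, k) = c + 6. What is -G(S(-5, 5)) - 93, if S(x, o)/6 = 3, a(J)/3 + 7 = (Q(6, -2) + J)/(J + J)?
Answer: 168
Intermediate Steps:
Q(c, k) = 6 + c
a(J) = -21 + 3*(12 + J)/(2*J) (a(J) = -21 + 3*(((6 + 6) + J)/(J + J)) = -21 + 3*((12 + J)/((2*J))) = -21 + 3*((12 + J)*(1/(2*J))) = -21 + 3*((12 + J)/(2*J)) = -21 + 3*(12 + J)/(2*J))
S(x, o) = 18 (S(x, o) = 6*3 = 18)
G(E) = E*(-31/2 + 18/E) (G(E) = E*((-39/2 + 18/E) + 4) = E*(-31/2 + 18/E))
-G(S(-5, 5)) - 93 = -(18 - 31/2*18) - 93 = -(18 - 279) - 93 = -1*(-261) - 93 = 261 - 93 = 168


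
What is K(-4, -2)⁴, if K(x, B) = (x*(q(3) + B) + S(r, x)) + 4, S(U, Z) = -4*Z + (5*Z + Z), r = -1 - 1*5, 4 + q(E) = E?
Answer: 4096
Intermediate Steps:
q(E) = -4 + E
r = -6 (r = -1 - 5 = -6)
S(U, Z) = 2*Z (S(U, Z) = -4*Z + 6*Z = 2*Z)
K(x, B) = 4 + 2*x + x*(-1 + B) (K(x, B) = (x*((-4 + 3) + B) + 2*x) + 4 = (x*(-1 + B) + 2*x) + 4 = (2*x + x*(-1 + B)) + 4 = 4 + 2*x + x*(-1 + B))
K(-4, -2)⁴ = (4 - 4 - 2*(-4))⁴ = (4 - 4 + 8)⁴ = 8⁴ = 4096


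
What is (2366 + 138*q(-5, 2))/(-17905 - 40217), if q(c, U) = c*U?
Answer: -493/29061 ≈ -0.016964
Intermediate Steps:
q(c, U) = U*c
(2366 + 138*q(-5, 2))/(-17905 - 40217) = (2366 + 138*(2*(-5)))/(-17905 - 40217) = (2366 + 138*(-10))/(-58122) = (2366 - 1380)*(-1/58122) = 986*(-1/58122) = -493/29061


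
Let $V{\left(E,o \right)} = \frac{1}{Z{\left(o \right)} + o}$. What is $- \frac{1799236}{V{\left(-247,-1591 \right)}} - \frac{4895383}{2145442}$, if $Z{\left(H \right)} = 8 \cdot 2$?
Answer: $\frac{6079746454746017}{2145442} \approx 2.8338 \cdot 10^{9}$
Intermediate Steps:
$Z{\left(H \right)} = 16$
$V{\left(E,o \right)} = \frac{1}{16 + o}$
$- \frac{1799236}{V{\left(-247,-1591 \right)}} - \frac{4895383}{2145442} = - \frac{1799236}{\frac{1}{16 - 1591}} - \frac{4895383}{2145442} = - \frac{1799236}{\frac{1}{-1575}} - \frac{4895383}{2145442} = - \frac{1799236}{- \frac{1}{1575}} - \frac{4895383}{2145442} = \left(-1799236\right) \left(-1575\right) - \frac{4895383}{2145442} = 2833796700 - \frac{4895383}{2145442} = \frac{6079746454746017}{2145442}$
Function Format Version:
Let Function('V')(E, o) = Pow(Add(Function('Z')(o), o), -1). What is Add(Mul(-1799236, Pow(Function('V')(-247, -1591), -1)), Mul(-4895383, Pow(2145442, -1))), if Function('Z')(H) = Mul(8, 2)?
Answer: Rational(6079746454746017, 2145442) ≈ 2.8338e+9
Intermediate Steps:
Function('Z')(H) = 16
Function('V')(E, o) = Pow(Add(16, o), -1)
Add(Mul(-1799236, Pow(Function('V')(-247, -1591), -1)), Mul(-4895383, Pow(2145442, -1))) = Add(Mul(-1799236, Pow(Pow(Add(16, -1591), -1), -1)), Mul(-4895383, Pow(2145442, -1))) = Add(Mul(-1799236, Pow(Pow(-1575, -1), -1)), Mul(-4895383, Rational(1, 2145442))) = Add(Mul(-1799236, Pow(Rational(-1, 1575), -1)), Rational(-4895383, 2145442)) = Add(Mul(-1799236, -1575), Rational(-4895383, 2145442)) = Add(2833796700, Rational(-4895383, 2145442)) = Rational(6079746454746017, 2145442)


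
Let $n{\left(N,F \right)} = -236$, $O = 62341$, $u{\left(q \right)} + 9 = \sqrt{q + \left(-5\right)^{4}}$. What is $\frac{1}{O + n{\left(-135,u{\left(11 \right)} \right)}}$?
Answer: $\frac{1}{62105} \approx 1.6102 \cdot 10^{-5}$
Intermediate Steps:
$u{\left(q \right)} = -9 + \sqrt{625 + q}$ ($u{\left(q \right)} = -9 + \sqrt{q + \left(-5\right)^{4}} = -9 + \sqrt{q + 625} = -9 + \sqrt{625 + q}$)
$\frac{1}{O + n{\left(-135,u{\left(11 \right)} \right)}} = \frac{1}{62341 - 236} = \frac{1}{62105}$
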